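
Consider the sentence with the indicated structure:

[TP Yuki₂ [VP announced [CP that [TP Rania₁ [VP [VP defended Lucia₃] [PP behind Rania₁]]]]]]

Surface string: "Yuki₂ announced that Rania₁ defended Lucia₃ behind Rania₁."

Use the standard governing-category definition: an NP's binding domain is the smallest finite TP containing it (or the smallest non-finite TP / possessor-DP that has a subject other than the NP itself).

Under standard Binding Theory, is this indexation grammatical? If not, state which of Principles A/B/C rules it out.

Principle C

The two coindexed NPs are *Rania₁* (the lower occurrence) and *Rania₁* (the higher occurrence).
*Rania₁* (the lower occurrence) is an R-expression. Principle C requires it to be free everywhere.
*Rania₁* (the higher occurrence) c-commands it and carries the same index.
The R-expression is bound → Principle C violation.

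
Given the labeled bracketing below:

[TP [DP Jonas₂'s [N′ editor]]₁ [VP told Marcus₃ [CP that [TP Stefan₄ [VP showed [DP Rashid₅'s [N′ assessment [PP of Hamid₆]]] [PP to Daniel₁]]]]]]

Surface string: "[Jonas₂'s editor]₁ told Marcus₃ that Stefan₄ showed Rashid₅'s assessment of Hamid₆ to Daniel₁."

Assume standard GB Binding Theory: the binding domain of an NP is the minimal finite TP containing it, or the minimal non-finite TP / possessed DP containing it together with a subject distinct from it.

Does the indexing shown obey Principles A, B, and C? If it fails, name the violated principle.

Principle C

The two coindexed NPs are *[Jonas₂'s editor]₁* and *Daniel₁*.
*Daniel₁* is an R-expression. Principle C requires it to be free everywhere.
*[Jonas₂'s editor]₁* c-commands it and carries the same index.
The R-expression is bound → Principle C violation.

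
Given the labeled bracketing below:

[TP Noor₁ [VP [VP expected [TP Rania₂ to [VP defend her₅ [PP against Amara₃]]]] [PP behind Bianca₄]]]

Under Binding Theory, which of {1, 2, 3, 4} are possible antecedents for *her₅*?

*her* is a pronoun, so Principle B applies: it must be free in its binding domain.
Binding domain of *her₅*: the embedded TP, whose subject is Rania₂.
*Noor₁* c-commands the pronoun but from outside its binding domain, and is not c-commanded by it → coindexation permitted.
*Rania₂* c-commands the pronoun within its binding domain → coindexation would violate Principle B.
*Amara₃*: the pronoun c-commands this R-expression → coindexation would violate Principle C on *Amara₃*.
*Bianca₄* and the pronoun do not c-command one another → neither Principle B nor Principle C is at stake; coindexation permitted.

{1, 4}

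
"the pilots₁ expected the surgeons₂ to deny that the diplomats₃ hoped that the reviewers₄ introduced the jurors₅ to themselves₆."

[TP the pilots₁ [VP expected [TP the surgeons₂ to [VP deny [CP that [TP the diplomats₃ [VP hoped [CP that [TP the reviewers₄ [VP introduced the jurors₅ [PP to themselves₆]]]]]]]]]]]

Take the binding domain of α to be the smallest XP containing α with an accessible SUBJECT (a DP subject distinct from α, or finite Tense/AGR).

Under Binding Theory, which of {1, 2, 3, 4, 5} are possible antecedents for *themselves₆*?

*themselves* is an anaphor, so Principle A applies: it must be bound in its binding domain.
Binding domain of *themselves₆*: the embedded TP, whose subject is the reviewers₄.
*the pilots₁* c-commands the anaphor but is outside its binding domain → cannot satisfy Principle A.
*the surgeons₂* c-commands the anaphor but is outside its binding domain → cannot satisfy Principle A.
*the diplomats₃* c-commands the anaphor but is outside its binding domain → cannot satisfy Principle A.
*the reviewers₄* c-commands the anaphor within its binding domain → licit binder.
*the jurors₅* c-commands the anaphor within its binding domain → licit binder.

{4, 5}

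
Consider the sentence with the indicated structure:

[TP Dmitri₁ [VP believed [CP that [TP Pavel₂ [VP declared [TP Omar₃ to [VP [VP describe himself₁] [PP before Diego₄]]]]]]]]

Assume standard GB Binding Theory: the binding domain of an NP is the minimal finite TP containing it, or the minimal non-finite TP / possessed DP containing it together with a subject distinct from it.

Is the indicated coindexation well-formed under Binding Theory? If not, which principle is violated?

Principle A

The two coindexed NPs are *Dmitri₁* and *himself₁*.
*himself₁* is an anaphor. Principle A requires it to be bound within its binding domain — the embedded TP, whose subject is Omar₃.
Within that domain it is c-commanded by *Omar₃*, which does not share its index.
*Dmitri₁* does c-command the anaphor, but from outside its binding domain.
The anaphor is unbound in its domain → Principle A violation.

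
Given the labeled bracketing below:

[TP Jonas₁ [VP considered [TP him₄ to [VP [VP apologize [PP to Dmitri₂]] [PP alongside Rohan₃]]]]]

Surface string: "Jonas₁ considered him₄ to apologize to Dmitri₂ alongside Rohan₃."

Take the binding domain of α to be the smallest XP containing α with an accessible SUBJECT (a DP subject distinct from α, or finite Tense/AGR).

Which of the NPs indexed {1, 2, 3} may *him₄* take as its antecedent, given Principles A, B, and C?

*him* is a pronoun, so Principle B applies: it must be free in its binding domain.
Binding domain of *him₄*: the matrix TP, whose subject is Jonas₁.
*Jonas₁* c-commands the pronoun within its binding domain → coindexation would violate Principle B.
*Dmitri₂*: the pronoun c-commands this R-expression → coindexation would violate Principle C on *Dmitri₂*.
*Rohan₃*: the pronoun c-commands this R-expression → coindexation would violate Principle C on *Rohan₃*.

none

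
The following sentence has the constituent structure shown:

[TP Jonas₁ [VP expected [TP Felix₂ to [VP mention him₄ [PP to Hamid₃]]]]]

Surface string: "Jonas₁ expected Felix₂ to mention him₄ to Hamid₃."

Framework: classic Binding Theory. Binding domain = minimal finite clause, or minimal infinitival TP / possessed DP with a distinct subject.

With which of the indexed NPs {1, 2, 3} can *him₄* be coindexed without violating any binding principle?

{1}

*him* is a pronoun, so Principle B applies: it must be free in its binding domain.
Binding domain of *him₄*: the embedded TP, whose subject is Felix₂.
*Jonas₁* c-commands the pronoun but from outside its binding domain, and is not c-commanded by it → coindexation permitted.
*Felix₂* c-commands the pronoun within its binding domain → coindexation would violate Principle B.
*Hamid₃*: the pronoun c-commands this R-expression → coindexation would violate Principle C on *Hamid₃*.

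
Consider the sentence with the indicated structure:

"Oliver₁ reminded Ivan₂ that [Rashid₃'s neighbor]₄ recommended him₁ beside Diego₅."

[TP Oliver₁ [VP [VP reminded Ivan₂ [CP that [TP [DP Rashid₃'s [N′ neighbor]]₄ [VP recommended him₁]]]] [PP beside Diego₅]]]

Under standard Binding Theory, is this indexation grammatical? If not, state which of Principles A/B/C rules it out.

The two coindexed NPs are *Oliver₁* and *him₁*.
*him₁* is a pronoun; its binding domain is the embedded TP, whose subject is [Rashid₃'s neighbor]₄. Within that domain it is c-commanded only by *[Rashid₃'s neighbor]₄*, which carries a different index — the pronoun is free locally, so Principle B holds.
*Oliver₁* is an R-expression; *him₁* does not c-command it, and no other NP shares its index, so Principle C is satisfied.
All principles are respected.

grammatical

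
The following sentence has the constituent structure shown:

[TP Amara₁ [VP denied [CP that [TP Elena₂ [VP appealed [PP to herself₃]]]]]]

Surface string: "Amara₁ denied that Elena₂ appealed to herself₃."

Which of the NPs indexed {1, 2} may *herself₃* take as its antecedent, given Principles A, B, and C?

{2}

*herself* is an anaphor, so Principle A applies: it must be bound in its binding domain.
Binding domain of *herself₃*: the embedded TP, whose subject is Elena₂.
*Amara₁* c-commands the anaphor but is outside its binding domain → cannot satisfy Principle A.
*Elena₂* c-commands the anaphor within its binding domain → licit binder.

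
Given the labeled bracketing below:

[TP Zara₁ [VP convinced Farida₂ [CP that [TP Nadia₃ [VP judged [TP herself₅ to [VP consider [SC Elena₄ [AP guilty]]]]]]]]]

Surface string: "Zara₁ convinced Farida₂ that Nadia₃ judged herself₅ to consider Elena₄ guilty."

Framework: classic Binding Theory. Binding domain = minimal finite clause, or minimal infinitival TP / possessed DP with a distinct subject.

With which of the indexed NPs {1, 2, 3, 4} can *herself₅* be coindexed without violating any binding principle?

{3}

*herself* is an anaphor, so Principle A applies: it must be bound in its binding domain.
Binding domain of *herself₅*: the embedded TP, whose subject is Nadia₃.
*Zara₁* c-commands the anaphor but is outside its binding domain → cannot satisfy Principle A.
*Farida₂* c-commands the anaphor but is outside its binding domain → cannot satisfy Principle A.
*Nadia₃* c-commands the anaphor within its binding domain → licit binder.
*Elena₄* does not c-command the anaphor → cannot bind it.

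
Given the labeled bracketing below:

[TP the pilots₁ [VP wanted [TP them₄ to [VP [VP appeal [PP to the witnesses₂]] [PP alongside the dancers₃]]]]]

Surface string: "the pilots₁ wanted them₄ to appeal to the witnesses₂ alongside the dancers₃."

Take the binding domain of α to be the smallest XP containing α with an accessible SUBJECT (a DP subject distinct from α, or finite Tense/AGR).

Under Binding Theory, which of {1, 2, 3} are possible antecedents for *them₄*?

*them* is a pronoun, so Principle B applies: it must be free in its binding domain.
Binding domain of *them₄*: the matrix TP, whose subject is the pilots₁.
*the pilots₁* c-commands the pronoun within its binding domain → coindexation would violate Principle B.
*the witnesses₂*: the pronoun c-commands this R-expression → coindexation would violate Principle C on *the witnesses₂*.
*the dancers₃*: the pronoun c-commands this R-expression → coindexation would violate Principle C on *the dancers₃*.

none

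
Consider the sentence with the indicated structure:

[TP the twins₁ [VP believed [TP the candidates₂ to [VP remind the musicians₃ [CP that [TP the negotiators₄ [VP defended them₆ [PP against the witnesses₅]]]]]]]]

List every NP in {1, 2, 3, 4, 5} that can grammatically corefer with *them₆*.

{1, 2, 3}

*them* is a pronoun, so Principle B applies: it must be free in its binding domain.
Binding domain of *them₆*: the embedded TP, whose subject is the negotiators₄.
*the twins₁* c-commands the pronoun but from outside its binding domain, and is not c-commanded by it → coindexation permitted.
*the candidates₂* c-commands the pronoun but from outside its binding domain, and is not c-commanded by it → coindexation permitted.
*the musicians₃* c-commands the pronoun but from outside its binding domain, and is not c-commanded by it → coindexation permitted.
*the negotiators₄* c-commands the pronoun within its binding domain → coindexation would violate Principle B.
*the witnesses₅*: the pronoun c-commands this R-expression → coindexation would violate Principle C on *the witnesses₅*.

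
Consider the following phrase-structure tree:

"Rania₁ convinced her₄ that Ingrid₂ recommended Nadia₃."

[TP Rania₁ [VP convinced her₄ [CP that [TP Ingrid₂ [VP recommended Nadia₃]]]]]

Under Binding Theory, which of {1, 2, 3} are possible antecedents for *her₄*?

none

*her* is a pronoun, so Principle B applies: it must be free in its binding domain.
Binding domain of *her₄*: the matrix TP, whose subject is Rania₁.
*Rania₁* c-commands the pronoun within its binding domain → coindexation would violate Principle B.
*Ingrid₂*: the pronoun c-commands this R-expression → coindexation would violate Principle C on *Ingrid₂*.
*Nadia₃*: the pronoun c-commands this R-expression → coindexation would violate Principle C on *Nadia₃*.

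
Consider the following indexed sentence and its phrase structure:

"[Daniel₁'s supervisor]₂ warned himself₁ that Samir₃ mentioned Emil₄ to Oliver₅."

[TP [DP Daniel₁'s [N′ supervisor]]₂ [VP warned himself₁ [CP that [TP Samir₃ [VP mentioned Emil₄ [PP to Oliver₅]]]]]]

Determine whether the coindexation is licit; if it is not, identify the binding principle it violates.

The two coindexed NPs are *Daniel₁* and *himself₁*.
*himself₁* is an anaphor. Principle A requires it to be bound within its binding domain — the matrix TP, whose subject is [Daniel₁'s supervisor]₂.
Within that domain it is c-commanded by *[Daniel₁'s supervisor]₂*, which does not share its index.
*Daniel₁* does not c-command the anaphor at all.
The anaphor is unbound in its domain → Principle A violation.

Principle A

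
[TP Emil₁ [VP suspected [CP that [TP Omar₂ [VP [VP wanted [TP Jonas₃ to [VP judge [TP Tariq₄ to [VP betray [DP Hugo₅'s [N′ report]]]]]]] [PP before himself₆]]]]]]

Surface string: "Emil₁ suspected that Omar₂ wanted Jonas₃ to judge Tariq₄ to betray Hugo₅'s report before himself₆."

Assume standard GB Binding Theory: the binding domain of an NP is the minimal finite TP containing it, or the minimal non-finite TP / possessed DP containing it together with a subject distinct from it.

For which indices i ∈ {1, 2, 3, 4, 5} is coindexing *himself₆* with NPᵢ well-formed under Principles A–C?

{2}

*himself* is an anaphor, so Principle A applies: it must be bound in its binding domain.
Binding domain of *himself₆*: the embedded TP, whose subject is Omar₂.
*Emil₁* c-commands the anaphor but is outside its binding domain → cannot satisfy Principle A.
*Omar₂* c-commands the anaphor within its binding domain → licit binder.
*Jonas₃* does not c-command the anaphor → cannot bind it.
*Tariq₄* does not c-command the anaphor → cannot bind it.
*Hugo₅* does not c-command the anaphor → cannot bind it.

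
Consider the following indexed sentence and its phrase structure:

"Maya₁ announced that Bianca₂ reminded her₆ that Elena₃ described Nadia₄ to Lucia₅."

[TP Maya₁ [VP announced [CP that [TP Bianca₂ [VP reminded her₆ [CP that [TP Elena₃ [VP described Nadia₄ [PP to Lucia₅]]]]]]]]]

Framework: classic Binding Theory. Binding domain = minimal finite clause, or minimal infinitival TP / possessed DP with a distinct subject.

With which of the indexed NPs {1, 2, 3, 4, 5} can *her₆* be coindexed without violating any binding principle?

{1}

*her* is a pronoun, so Principle B applies: it must be free in its binding domain.
Binding domain of *her₆*: the embedded TP, whose subject is Bianca₂.
*Maya₁* c-commands the pronoun but from outside its binding domain, and is not c-commanded by it → coindexation permitted.
*Bianca₂* c-commands the pronoun within its binding domain → coindexation would violate Principle B.
*Elena₃*: the pronoun c-commands this R-expression → coindexation would violate Principle C on *Elena₃*.
*Nadia₄*: the pronoun c-commands this R-expression → coindexation would violate Principle C on *Nadia₄*.
*Lucia₅*: the pronoun c-commands this R-expression → coindexation would violate Principle C on *Lucia₅*.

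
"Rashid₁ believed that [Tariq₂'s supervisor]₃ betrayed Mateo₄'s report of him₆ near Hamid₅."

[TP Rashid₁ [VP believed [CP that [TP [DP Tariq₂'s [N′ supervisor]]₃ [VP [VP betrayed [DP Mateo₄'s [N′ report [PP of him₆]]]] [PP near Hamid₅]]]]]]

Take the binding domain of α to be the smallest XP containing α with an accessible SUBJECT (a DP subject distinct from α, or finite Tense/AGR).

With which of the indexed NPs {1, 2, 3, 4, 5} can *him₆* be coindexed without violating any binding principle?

{1, 2, 3, 5}

*him* is a pronoun, so Principle B applies: it must be free in its binding domain.
Binding domain of *him₆*: the possessed DP, whose subject is Mateo₄.
*Rashid₁* c-commands the pronoun but from outside its binding domain, and is not c-commanded by it → coindexation permitted.
*Tariq₂* and the pronoun do not c-command one another → neither Principle B nor Principle C is at stake; coindexation permitted.
*[Tariq₂'s supervisor]₃* c-commands the pronoun but from outside its binding domain, and is not c-commanded by it → coindexation permitted.
*Mateo₄* c-commands the pronoun within its binding domain → coindexation would violate Principle B.
*Hamid₅* and the pronoun do not c-command one another → neither Principle B nor Principle C is at stake; coindexation permitted.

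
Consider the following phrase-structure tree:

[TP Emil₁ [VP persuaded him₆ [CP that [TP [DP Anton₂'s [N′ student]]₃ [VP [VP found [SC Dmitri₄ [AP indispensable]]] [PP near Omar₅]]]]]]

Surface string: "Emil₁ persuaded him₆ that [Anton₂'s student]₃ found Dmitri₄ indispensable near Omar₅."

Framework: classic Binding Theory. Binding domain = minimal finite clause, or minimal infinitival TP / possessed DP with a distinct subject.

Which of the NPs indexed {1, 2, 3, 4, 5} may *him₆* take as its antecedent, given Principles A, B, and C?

*him* is a pronoun, so Principle B applies: it must be free in its binding domain.
Binding domain of *him₆*: the matrix TP, whose subject is Emil₁.
*Emil₁* c-commands the pronoun within its binding domain → coindexation would violate Principle B.
*Anton₂*: the pronoun c-commands this R-expression → coindexation would violate Principle C on *Anton₂*.
*[Anton₂'s student]₃*: the pronoun c-commands this R-expression → coindexation would violate Principle C on *[Anton₂'s student]₃*.
*Dmitri₄*: the pronoun c-commands this R-expression → coindexation would violate Principle C on *Dmitri₄*.
*Omar₅*: the pronoun c-commands this R-expression → coindexation would violate Principle C on *Omar₅*.

none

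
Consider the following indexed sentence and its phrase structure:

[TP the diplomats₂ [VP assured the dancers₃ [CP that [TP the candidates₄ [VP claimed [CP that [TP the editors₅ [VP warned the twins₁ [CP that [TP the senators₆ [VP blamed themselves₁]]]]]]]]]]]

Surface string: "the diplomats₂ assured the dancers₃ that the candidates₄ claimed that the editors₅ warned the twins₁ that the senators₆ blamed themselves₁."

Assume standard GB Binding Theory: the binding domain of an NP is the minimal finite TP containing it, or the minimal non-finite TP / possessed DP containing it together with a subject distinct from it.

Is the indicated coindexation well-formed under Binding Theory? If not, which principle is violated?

Principle A

The two coindexed NPs are *the twins₁* and *themselves₁*.
*themselves₁* is an anaphor. Principle A requires it to be bound within its binding domain — the embedded TP, whose subject is the senators₆.
Within that domain it is c-commanded by *the senators₆*, which does not share its index.
*the twins₁* does c-command the anaphor, but from outside its binding domain.
The anaphor is unbound in its domain → Principle A violation.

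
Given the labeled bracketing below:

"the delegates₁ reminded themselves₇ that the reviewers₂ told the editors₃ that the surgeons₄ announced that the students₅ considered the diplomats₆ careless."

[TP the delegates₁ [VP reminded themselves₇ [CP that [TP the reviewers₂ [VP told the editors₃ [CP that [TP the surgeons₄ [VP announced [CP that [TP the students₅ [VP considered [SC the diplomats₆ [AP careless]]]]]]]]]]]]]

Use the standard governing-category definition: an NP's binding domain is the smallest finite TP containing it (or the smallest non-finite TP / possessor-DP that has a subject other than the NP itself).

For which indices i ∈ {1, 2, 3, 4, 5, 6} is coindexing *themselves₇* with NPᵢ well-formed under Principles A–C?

*themselves* is an anaphor, so Principle A applies: it must be bound in its binding domain.
Binding domain of *themselves₇*: the matrix TP, whose subject is the delegates₁.
*the delegates₁* c-commands the anaphor within its binding domain → licit binder.
*the reviewers₂* does not c-command the anaphor → cannot bind it.
*the editors₃* does not c-command the anaphor → cannot bind it.
*the surgeons₄* does not c-command the anaphor → cannot bind it.
*the students₅* does not c-command the anaphor → cannot bind it.
*the diplomats₆* does not c-command the anaphor → cannot bind it.

{1}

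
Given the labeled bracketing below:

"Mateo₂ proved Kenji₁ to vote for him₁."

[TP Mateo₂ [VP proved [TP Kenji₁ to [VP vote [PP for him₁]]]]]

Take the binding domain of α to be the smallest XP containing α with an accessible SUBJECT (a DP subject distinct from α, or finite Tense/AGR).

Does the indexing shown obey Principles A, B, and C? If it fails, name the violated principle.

The two coindexed NPs are *Kenji₁* and *him₁*.
*him₁* is a pronoun. Its binding domain is the embedded TP, whose subject is Kenji₁.
*Kenji₁* c-commands it within that domain and carries the same index.
The pronoun is locally bound → Principle B violation.

Principle B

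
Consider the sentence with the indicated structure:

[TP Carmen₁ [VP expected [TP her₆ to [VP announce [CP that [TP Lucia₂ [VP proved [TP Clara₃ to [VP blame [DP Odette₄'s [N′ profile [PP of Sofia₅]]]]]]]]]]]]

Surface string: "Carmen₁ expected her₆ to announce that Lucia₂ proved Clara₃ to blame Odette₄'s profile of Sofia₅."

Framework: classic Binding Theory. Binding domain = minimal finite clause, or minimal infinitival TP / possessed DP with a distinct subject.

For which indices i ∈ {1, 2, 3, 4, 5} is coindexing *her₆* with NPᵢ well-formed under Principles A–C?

none

*her* is a pronoun, so Principle B applies: it must be free in its binding domain.
Binding domain of *her₆*: the matrix TP, whose subject is Carmen₁.
*Carmen₁* c-commands the pronoun within its binding domain → coindexation would violate Principle B.
*Lucia₂*: the pronoun c-commands this R-expression → coindexation would violate Principle C on *Lucia₂*.
*Clara₃*: the pronoun c-commands this R-expression → coindexation would violate Principle C on *Clara₃*.
*Odette₄*: the pronoun c-commands this R-expression → coindexation would violate Principle C on *Odette₄*.
*Sofia₅*: the pronoun c-commands this R-expression → coindexation would violate Principle C on *Sofia₅*.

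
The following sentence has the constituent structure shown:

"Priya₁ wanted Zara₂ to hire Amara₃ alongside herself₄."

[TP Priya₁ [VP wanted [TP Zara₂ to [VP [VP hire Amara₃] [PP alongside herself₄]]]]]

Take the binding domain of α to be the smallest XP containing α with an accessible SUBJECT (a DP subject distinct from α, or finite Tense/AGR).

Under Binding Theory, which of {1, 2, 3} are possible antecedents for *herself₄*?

{2}

*herself* is an anaphor, so Principle A applies: it must be bound in its binding domain.
Binding domain of *herself₄*: the embedded TP, whose subject is Zara₂.
*Priya₁* c-commands the anaphor but is outside its binding domain → cannot satisfy Principle A.
*Zara₂* c-commands the anaphor within its binding domain → licit binder.
*Amara₃* does not c-command the anaphor → cannot bind it.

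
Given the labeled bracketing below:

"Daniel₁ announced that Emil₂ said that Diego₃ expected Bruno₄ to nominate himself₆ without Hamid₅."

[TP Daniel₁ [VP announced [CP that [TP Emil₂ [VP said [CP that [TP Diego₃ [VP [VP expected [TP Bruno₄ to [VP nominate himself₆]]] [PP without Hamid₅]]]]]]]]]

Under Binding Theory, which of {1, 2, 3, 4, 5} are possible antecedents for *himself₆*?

*himself* is an anaphor, so Principle A applies: it must be bound in its binding domain.
Binding domain of *himself₆*: the embedded TP, whose subject is Bruno₄.
*Daniel₁* c-commands the anaphor but is outside its binding domain → cannot satisfy Principle A.
*Emil₂* c-commands the anaphor but is outside its binding domain → cannot satisfy Principle A.
*Diego₃* c-commands the anaphor but is outside its binding domain → cannot satisfy Principle A.
*Bruno₄* c-commands the anaphor within its binding domain → licit binder.
*Hamid₅* does not c-command the anaphor → cannot bind it.

{4}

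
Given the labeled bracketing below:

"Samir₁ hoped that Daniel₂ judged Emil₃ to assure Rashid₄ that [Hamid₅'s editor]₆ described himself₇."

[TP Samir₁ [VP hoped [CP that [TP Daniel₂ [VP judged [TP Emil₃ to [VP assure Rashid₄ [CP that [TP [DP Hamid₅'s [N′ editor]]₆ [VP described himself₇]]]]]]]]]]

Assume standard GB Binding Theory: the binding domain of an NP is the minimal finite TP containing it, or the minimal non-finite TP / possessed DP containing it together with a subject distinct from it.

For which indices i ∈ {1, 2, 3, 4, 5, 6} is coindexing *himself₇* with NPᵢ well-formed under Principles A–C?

*himself* is an anaphor, so Principle A applies: it must be bound in its binding domain.
Binding domain of *himself₇*: the embedded TP, whose subject is [Hamid₅'s editor]₆.
*Samir₁* c-commands the anaphor but is outside its binding domain → cannot satisfy Principle A.
*Daniel₂* c-commands the anaphor but is outside its binding domain → cannot satisfy Principle A.
*Emil₃* c-commands the anaphor but is outside its binding domain → cannot satisfy Principle A.
*Rashid₄* c-commands the anaphor but is outside its binding domain → cannot satisfy Principle A.
*Hamid₅* does not c-command the anaphor → cannot bind it.
*[Hamid₅'s editor]₆* c-commands the anaphor within its binding domain → licit binder.

{6}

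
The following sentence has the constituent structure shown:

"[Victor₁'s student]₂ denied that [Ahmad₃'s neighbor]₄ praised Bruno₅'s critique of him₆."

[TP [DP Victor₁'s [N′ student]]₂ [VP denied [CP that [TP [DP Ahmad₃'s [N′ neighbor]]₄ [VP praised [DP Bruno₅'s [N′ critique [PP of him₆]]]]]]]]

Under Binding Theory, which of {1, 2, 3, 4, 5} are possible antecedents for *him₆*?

{1, 2, 3, 4}

*him* is a pronoun, so Principle B applies: it must be free in its binding domain.
Binding domain of *him₆*: the possessed DP, whose subject is Bruno₅.
*Victor₁* and the pronoun do not c-command one another → neither Principle B nor Principle C is at stake; coindexation permitted.
*[Victor₁'s student]₂* c-commands the pronoun but from outside its binding domain, and is not c-commanded by it → coindexation permitted.
*Ahmad₃* and the pronoun do not c-command one another → neither Principle B nor Principle C is at stake; coindexation permitted.
*[Ahmad₃'s neighbor]₄* c-commands the pronoun but from outside its binding domain, and is not c-commanded by it → coindexation permitted.
*Bruno₅* c-commands the pronoun within its binding domain → coindexation would violate Principle B.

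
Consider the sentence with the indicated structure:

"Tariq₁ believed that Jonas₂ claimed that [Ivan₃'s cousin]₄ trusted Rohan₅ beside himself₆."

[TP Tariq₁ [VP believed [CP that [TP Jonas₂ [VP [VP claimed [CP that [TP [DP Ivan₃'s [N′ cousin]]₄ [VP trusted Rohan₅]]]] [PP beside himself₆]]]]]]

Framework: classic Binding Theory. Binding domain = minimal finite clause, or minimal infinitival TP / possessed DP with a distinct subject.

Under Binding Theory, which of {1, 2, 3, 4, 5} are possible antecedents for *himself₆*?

*himself* is an anaphor, so Principle A applies: it must be bound in its binding domain.
Binding domain of *himself₆*: the embedded TP, whose subject is Jonas₂.
*Tariq₁* c-commands the anaphor but is outside its binding domain → cannot satisfy Principle A.
*Jonas₂* c-commands the anaphor within its binding domain → licit binder.
*Ivan₃* does not c-command the anaphor → cannot bind it.
*[Ivan₃'s cousin]₄* does not c-command the anaphor → cannot bind it.
*Rohan₅* does not c-command the anaphor → cannot bind it.

{2}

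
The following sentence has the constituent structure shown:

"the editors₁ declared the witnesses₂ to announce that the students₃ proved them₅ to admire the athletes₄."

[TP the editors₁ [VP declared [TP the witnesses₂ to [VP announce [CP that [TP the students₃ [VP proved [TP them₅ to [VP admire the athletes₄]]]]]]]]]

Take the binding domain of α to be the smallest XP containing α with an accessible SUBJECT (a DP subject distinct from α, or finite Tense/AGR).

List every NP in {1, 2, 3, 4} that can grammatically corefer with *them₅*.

{1, 2}

*them* is a pronoun, so Principle B applies: it must be free in its binding domain.
Binding domain of *them₅*: the embedded TP, whose subject is the students₃.
*the editors₁* c-commands the pronoun but from outside its binding domain, and is not c-commanded by it → coindexation permitted.
*the witnesses₂* c-commands the pronoun but from outside its binding domain, and is not c-commanded by it → coindexation permitted.
*the students₃* c-commands the pronoun within its binding domain → coindexation would violate Principle B.
*the athletes₄*: the pronoun c-commands this R-expression → coindexation would violate Principle C on *the athletes₄*.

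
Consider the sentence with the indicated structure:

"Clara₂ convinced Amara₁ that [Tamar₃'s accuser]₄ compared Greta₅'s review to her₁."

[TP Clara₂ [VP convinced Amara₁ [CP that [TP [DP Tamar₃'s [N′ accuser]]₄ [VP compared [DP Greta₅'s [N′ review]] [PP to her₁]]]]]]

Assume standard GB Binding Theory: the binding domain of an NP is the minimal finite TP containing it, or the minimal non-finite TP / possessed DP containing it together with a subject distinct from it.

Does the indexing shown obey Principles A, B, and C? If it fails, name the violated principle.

grammatical

The two coindexed NPs are *Amara₁* and *her₁*.
*her₁* is a pronoun; its binding domain is the embedded TP, whose subject is [Tamar₃'s accuser]₄. Within that domain it is c-commanded only by *[Tamar₃'s accuser]₄*, which carries a different index — the pronoun is free locally, so Principle B holds.
*Amara₁* is an R-expression; *her₁* does not c-command it, and no other NP shares its index, so Principle C is satisfied.
All principles are respected.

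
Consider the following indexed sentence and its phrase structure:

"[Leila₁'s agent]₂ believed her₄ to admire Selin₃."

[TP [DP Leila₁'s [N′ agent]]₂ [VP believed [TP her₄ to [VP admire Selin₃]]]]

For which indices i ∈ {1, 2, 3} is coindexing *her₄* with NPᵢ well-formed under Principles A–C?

{1}

*her* is a pronoun, so Principle B applies: it must be free in its binding domain.
Binding domain of *her₄*: the matrix TP, whose subject is [Leila₁'s agent]₂.
*Leila₁* and the pronoun do not c-command one another → neither Principle B nor Principle C is at stake; coindexation permitted.
*[Leila₁'s agent]₂* c-commands the pronoun within its binding domain → coindexation would violate Principle B.
*Selin₃*: the pronoun c-commands this R-expression → coindexation would violate Principle C on *Selin₃*.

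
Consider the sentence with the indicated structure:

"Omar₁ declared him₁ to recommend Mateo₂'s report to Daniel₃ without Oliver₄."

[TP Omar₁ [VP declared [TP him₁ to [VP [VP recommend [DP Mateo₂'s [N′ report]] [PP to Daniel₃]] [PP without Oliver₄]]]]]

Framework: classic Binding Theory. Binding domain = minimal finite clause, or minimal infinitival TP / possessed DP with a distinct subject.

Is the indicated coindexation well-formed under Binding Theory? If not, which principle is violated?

Principle B

The two coindexed NPs are *Omar₁* and *him₁*.
*him₁* is a pronoun. Its binding domain is the matrix TP, whose subject is Omar₁.
*Omar₁* c-commands it within that domain and carries the same index.
The pronoun is locally bound → Principle B violation.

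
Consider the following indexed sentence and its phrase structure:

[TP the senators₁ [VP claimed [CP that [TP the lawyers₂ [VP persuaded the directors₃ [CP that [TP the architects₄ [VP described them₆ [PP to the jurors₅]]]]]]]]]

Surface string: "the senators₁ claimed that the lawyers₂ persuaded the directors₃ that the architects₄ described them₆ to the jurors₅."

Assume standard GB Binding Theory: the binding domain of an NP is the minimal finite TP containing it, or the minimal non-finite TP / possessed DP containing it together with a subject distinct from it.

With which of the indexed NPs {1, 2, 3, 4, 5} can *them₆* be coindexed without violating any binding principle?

{1, 2, 3}

*them* is a pronoun, so Principle B applies: it must be free in its binding domain.
Binding domain of *them₆*: the embedded TP, whose subject is the architects₄.
*the senators₁* c-commands the pronoun but from outside its binding domain, and is not c-commanded by it → coindexation permitted.
*the lawyers₂* c-commands the pronoun but from outside its binding domain, and is not c-commanded by it → coindexation permitted.
*the directors₃* c-commands the pronoun but from outside its binding domain, and is not c-commanded by it → coindexation permitted.
*the architects₄* c-commands the pronoun within its binding domain → coindexation would violate Principle B.
*the jurors₅*: the pronoun c-commands this R-expression → coindexation would violate Principle C on *the jurors₅*.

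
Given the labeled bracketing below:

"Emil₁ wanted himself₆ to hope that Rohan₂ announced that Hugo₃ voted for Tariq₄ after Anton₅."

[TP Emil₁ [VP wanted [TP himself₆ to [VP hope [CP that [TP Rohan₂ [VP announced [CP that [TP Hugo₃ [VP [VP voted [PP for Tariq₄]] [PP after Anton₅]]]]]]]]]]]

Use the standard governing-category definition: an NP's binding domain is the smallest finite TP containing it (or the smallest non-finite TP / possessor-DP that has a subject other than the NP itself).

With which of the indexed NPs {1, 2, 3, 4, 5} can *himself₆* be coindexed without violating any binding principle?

*himself* is an anaphor, so Principle A applies: it must be bound in its binding domain.
Binding domain of *himself₆*: the matrix TP, whose subject is Emil₁.
*Emil₁* c-commands the anaphor within its binding domain → licit binder.
*Rohan₂* does not c-command the anaphor → cannot bind it.
*Hugo₃* does not c-command the anaphor → cannot bind it.
*Tariq₄* does not c-command the anaphor → cannot bind it.
*Anton₅* does not c-command the anaphor → cannot bind it.

{1}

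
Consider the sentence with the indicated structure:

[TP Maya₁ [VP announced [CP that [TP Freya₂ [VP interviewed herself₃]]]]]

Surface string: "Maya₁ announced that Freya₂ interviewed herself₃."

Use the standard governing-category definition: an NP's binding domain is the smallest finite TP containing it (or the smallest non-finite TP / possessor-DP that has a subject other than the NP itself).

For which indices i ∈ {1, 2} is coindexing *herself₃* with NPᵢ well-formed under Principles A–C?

*herself* is an anaphor, so Principle A applies: it must be bound in its binding domain.
Binding domain of *herself₃*: the embedded TP, whose subject is Freya₂.
*Maya₁* c-commands the anaphor but is outside its binding domain → cannot satisfy Principle A.
*Freya₂* c-commands the anaphor within its binding domain → licit binder.

{2}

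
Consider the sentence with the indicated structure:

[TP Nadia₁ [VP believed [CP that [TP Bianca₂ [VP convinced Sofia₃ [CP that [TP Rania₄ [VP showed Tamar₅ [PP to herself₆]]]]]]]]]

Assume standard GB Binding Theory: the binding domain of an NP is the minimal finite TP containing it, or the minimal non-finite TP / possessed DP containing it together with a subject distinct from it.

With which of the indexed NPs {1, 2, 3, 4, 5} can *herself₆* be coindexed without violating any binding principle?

*herself* is an anaphor, so Principle A applies: it must be bound in its binding domain.
Binding domain of *herself₆*: the embedded TP, whose subject is Rania₄.
*Nadia₁* c-commands the anaphor but is outside its binding domain → cannot satisfy Principle A.
*Bianca₂* c-commands the anaphor but is outside its binding domain → cannot satisfy Principle A.
*Sofia₃* c-commands the anaphor but is outside its binding domain → cannot satisfy Principle A.
*Rania₄* c-commands the anaphor within its binding domain → licit binder.
*Tamar₅* c-commands the anaphor within its binding domain → licit binder.

{4, 5}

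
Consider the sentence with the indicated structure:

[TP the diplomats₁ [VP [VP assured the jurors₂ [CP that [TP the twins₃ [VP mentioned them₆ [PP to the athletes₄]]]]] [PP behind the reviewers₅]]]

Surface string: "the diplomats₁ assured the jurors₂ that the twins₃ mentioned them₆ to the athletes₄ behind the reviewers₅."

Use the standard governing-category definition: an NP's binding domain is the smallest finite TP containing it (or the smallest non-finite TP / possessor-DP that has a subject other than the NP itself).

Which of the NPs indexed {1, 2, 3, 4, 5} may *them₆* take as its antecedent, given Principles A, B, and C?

{1, 2, 5}

*them* is a pronoun, so Principle B applies: it must be free in its binding domain.
Binding domain of *them₆*: the embedded TP, whose subject is the twins₃.
*the diplomats₁* c-commands the pronoun but from outside its binding domain, and is not c-commanded by it → coindexation permitted.
*the jurors₂* c-commands the pronoun but from outside its binding domain, and is not c-commanded by it → coindexation permitted.
*the twins₃* c-commands the pronoun within its binding domain → coindexation would violate Principle B.
*the athletes₄*: the pronoun c-commands this R-expression → coindexation would violate Principle C on *the athletes₄*.
*the reviewers₅* and the pronoun do not c-command one another → neither Principle B nor Principle C is at stake; coindexation permitted.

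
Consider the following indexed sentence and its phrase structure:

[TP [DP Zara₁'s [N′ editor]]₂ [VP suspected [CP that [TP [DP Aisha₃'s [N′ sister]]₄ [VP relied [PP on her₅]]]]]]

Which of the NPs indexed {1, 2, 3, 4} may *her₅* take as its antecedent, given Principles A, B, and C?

*her* is a pronoun, so Principle B applies: it must be free in its binding domain.
Binding domain of *her₅*: the embedded TP, whose subject is [Aisha₃'s sister]₄.
*Zara₁* and the pronoun do not c-command one another → neither Principle B nor Principle C is at stake; coindexation permitted.
*[Zara₁'s editor]₂* c-commands the pronoun but from outside its binding domain, and is not c-commanded by it → coindexation permitted.
*Aisha₃* and the pronoun do not c-command one another → neither Principle B nor Principle C is at stake; coindexation permitted.
*[Aisha₃'s sister]₄* c-commands the pronoun within its binding domain → coindexation would violate Principle B.

{1, 2, 3}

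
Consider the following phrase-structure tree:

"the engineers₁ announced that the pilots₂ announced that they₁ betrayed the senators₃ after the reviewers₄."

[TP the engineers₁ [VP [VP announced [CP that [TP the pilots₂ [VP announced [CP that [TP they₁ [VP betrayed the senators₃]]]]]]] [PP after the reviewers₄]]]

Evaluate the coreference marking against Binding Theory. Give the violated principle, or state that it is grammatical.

The two coindexed NPs are *the engineers₁* and *they₁*.
*they₁* is a pronoun; nothing c-commands it within its binding domain (the embedded TP.), so Principle B holds trivially.
*the engineers₁* is an R-expression; *they₁* does not c-command it, and no other NP shares its index, so Principle C is satisfied.
All principles are respected.

grammatical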